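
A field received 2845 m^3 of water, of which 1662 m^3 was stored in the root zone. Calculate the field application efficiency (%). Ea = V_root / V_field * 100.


Ea = V_root / V_field * 100 = 1662 / 2845 * 100 = 58.4183%

58.4183 %


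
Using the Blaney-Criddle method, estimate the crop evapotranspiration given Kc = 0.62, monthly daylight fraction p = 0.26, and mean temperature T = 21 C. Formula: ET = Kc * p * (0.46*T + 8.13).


ET = Kc * p * (0.46*T + 8.13)
ET = 0.62 * 0.26 * (0.46*21 + 8.13)
ET = 0.62 * 0.26 * 17.7900

2.8677 mm/day


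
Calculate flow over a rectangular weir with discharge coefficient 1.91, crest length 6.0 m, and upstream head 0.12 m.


Q = C * L * H^(3/2) = 1.91 * 6.0 * 0.12^1.5 = 1.91 * 6.0 * 0.041569

0.4764 m^3/s


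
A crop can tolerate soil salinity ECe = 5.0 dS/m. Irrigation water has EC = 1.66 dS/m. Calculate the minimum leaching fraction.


LR = ECiw / (5*ECe - ECiw)
LR = 1.66 / (5*5.0 - 1.66)
LR = 1.66 / 23.3400

0.0711


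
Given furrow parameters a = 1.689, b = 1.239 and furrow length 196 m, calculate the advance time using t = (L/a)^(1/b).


t = (L/a)^(1/b)
t = (196/1.689)^(1/1.239)
t = 116.044997^(1/1.239)

46.3837 min


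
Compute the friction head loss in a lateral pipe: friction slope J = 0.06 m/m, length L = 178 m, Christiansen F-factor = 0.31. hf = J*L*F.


hf = J * L * F = 0.06 * 178 * 0.31 = 3.3108 m

3.3108 m


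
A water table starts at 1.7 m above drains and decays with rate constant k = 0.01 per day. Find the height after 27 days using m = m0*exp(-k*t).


m = m0 * exp(-k*t)
m = 1.7 * exp(-0.01 * 27)
m = 1.7 * exp(-0.2700)

1.2977 m


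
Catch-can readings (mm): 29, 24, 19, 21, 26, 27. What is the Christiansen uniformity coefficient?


mean = 24.333333 mm
MAD = 3.000000 mm
CU = (1 - 3.000000/24.333333)*100

87.6712 %


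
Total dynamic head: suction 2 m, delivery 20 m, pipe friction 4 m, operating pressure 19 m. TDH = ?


TDH = Hs + Hd + hf + Hp = 2 + 20 + 4 + 19 = 45

45 m


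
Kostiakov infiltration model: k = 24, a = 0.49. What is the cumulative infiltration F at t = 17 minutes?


F = k * t^a = 24 * 17^0.49
F = 24 * 4.007929

96.1903 mm


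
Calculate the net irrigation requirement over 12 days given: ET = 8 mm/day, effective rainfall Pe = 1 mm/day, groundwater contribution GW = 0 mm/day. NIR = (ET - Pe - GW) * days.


Daily deficit = ET - Pe - GW = 8 - 1 - 0 = 7 mm/day
NIR = 7 * 12 = 84 mm

84.0000 mm


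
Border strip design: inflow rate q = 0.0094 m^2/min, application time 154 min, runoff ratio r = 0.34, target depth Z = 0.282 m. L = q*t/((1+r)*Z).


L = q*t/((1+r)*Z)
L = 0.0094*154/((1+0.34)*0.282)
L = 1.4476/0.37788

3.8308 m


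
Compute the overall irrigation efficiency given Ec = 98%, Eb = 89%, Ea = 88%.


Ec = 0.98, Eb = 0.89, Ea = 0.88
E = 0.98 * 0.89 * 0.88 * 100 = 76.7536%

76.7536 %


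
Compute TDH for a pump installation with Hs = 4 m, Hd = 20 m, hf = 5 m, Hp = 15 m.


TDH = Hs + Hd + hf + Hp = 4 + 20 + 5 + 15 = 44

44 m


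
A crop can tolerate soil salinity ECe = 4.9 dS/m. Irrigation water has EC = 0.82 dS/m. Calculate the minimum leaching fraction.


LR = ECiw / (5*ECe - ECiw)
LR = 0.82 / (5*4.9 - 0.82)
LR = 0.82 / 23.6800

0.0346


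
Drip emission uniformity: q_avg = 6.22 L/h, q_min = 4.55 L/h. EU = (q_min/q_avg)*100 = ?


EU = (q_min/q_avg)*100 = (4.55/6.22)*100 = 73.1511%

73.1511 %


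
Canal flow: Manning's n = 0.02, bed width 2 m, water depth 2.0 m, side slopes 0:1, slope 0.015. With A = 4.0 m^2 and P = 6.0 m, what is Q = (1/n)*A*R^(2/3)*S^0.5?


R = A/P = 4.0/6.0 = 0.666667
Q = (1/0.02) * 4.0 * 0.666667^(2/3) * 0.015^0.5

18.6931 m^3/s


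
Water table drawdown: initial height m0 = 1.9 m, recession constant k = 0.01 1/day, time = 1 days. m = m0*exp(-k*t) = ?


m = m0 * exp(-k*t)
m = 1.9 * exp(-0.01 * 1)
m = 1.9 * exp(-0.0100)

1.8811 m


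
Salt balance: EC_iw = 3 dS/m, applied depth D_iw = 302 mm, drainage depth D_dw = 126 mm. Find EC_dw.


EC_dw = EC_iw * D_iw / D_dw
EC_dw = 3 * 302 / 126
EC_dw = 906 / 126

7.1905 dS/m


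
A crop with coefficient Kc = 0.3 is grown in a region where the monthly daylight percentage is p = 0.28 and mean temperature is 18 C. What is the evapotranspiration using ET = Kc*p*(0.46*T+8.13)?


ET = Kc * p * (0.46*T + 8.13)
ET = 0.3 * 0.28 * (0.46*18 + 8.13)
ET = 0.3 * 0.28 * 16.4100

1.3784 mm/day


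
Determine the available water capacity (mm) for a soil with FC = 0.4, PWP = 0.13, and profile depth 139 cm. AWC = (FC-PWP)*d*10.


AWC = (FC - PWP) * d * 10
AWC = (0.4 - 0.13) * 139 * 10
AWC = 0.2700 * 139 * 10

375.3000 mm


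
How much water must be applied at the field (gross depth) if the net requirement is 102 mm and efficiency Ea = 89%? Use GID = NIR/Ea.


Ea = 89% = 0.89
GID = NIR / Ea = 102 / 0.89 = 114.6067 mm

114.6067 mm


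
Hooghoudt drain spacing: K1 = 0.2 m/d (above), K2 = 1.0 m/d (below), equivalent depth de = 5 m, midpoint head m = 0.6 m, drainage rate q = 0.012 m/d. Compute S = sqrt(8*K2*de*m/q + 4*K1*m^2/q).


S^2 = 8*K2*de*m/q + 4*K1*m^2/q
S^2 = 8*1.0*5*0.6/0.012 + 4*0.2*0.6^2/0.012
S = sqrt(2024.0000)

44.9889 m


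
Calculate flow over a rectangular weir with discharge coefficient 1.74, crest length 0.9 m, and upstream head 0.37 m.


Q = C * L * H^(3/2) = 1.74 * 0.9 * 0.37^1.5 = 1.74 * 0.9 * 0.225062

0.3524 m^3/s


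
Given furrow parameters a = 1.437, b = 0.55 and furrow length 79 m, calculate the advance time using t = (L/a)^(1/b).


t = (L/a)^(1/b)
t = (79/1.437)^(1/0.55)
t = 54.975644^(1/0.55)

1458.6330 min


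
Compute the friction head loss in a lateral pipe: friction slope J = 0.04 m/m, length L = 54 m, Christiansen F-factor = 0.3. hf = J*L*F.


hf = J * L * F = 0.04 * 54 * 0.3 = 0.6480 m

0.6480 m


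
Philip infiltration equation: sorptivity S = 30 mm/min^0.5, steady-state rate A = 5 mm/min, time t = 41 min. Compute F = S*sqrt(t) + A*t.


F = S*sqrt(t) + A*t
F = 30*sqrt(41) + 5*41
F = 30*6.403124 + 205

397.0937 mm


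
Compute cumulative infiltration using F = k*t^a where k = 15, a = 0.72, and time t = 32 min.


F = k * t^a = 15 * 32^0.72
F = 15 * 12.125733

181.8860 mm


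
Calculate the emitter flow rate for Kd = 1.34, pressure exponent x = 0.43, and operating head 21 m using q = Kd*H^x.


q = Kd * H^x = 1.34 * 21^0.43 = 1.34 * 3.703005

4.9620 L/h


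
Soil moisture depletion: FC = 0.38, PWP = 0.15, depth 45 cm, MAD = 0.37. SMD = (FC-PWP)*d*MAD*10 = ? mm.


SMD = (FC - PWP) * d * MAD * 10
SMD = (0.38 - 0.15) * 45 * 0.37 * 10
SMD = 0.2300 * 45 * 0.37 * 10

38.2950 mm


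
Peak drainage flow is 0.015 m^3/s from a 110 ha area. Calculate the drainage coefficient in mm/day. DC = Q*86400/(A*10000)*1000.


DC = Q * 86400 / (A * 10000) * 1000
DC = 0.015 * 86400 / (110 * 10000) * 1000
DC = 1296000.0000 / 1100000

1.1782 mm/day


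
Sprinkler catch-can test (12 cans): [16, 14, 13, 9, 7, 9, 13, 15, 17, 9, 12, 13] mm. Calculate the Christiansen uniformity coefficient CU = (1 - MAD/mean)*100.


mean = 12.250000 mm
MAD = 2.541667 mm
CU = (1 - 2.541667/12.250000)*100

79.2517 %


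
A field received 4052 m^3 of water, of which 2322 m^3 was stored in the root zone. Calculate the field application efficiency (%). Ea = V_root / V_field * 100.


Ea = V_root / V_field * 100 = 2322 / 4052 * 100 = 57.3050%

57.3050 %


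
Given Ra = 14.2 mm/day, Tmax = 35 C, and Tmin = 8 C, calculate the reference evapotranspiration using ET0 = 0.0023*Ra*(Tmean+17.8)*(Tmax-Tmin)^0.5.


Tmean = (Tmax + Tmin)/2 = (35 + 8)/2 = 21.5
ET0 = 0.0023 * 14.2 * (21.5 + 17.8) * sqrt(35 - 8)
ET0 = 0.0023 * 14.2 * 39.3 * 5.196152

6.6695 mm/day


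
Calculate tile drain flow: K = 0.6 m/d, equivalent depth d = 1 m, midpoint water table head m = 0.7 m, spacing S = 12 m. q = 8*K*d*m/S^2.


q = 8*K*d*m/S^2
q = 8*0.6*1*0.7/12^2
q = 3.3600 / 144

0.0233 m/d


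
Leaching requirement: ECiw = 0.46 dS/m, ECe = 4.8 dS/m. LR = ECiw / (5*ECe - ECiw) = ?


LR = ECiw / (5*ECe - ECiw)
LR = 0.46 / (5*4.8 - 0.46)
LR = 0.46 / 23.5400

0.0195


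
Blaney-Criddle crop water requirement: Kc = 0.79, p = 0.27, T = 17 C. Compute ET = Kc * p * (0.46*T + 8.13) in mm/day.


ET = Kc * p * (0.46*T + 8.13)
ET = 0.79 * 0.27 * (0.46*17 + 8.13)
ET = 0.79 * 0.27 * 15.9500

3.4021 mm/day


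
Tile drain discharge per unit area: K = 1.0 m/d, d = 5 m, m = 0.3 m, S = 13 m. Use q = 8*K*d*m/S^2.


q = 8*K*d*m/S^2
q = 8*1.0*5*0.3/13^2
q = 12.0000 / 169

0.0710 m/d


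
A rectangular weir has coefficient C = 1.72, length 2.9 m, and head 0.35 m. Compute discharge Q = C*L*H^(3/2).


Q = C * L * H^(3/2) = 1.72 * 2.9 * 0.35^1.5 = 1.72 * 2.9 * 0.207063

1.0328 m^3/s


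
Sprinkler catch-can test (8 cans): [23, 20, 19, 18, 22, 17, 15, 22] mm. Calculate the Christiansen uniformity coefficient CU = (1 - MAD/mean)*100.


mean = 19.500000 mm
MAD = 2.250000 mm
CU = (1 - 2.250000/19.500000)*100

88.4615 %


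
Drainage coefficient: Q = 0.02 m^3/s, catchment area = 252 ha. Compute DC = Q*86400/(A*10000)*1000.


DC = Q * 86400 / (A * 10000) * 1000
DC = 0.02 * 86400 / (252 * 10000) * 1000
DC = 1728000.0000 / 2520000

0.6857 mm/day


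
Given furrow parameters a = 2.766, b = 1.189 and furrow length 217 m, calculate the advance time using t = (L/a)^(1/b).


t = (L/a)^(1/b)
t = (217/2.766)^(1/1.189)
t = 78.452639^(1/1.189)

39.2145 min


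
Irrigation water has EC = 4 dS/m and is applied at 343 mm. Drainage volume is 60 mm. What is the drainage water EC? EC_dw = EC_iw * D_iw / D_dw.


EC_dw = EC_iw * D_iw / D_dw
EC_dw = 4 * 343 / 60
EC_dw = 1372 / 60

22.8667 dS/m


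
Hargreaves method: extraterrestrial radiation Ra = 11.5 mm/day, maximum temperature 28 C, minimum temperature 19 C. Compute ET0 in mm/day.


Tmean = (Tmax + Tmin)/2 = (28 + 19)/2 = 23.5
ET0 = 0.0023 * 11.5 * (23.5 + 17.8) * sqrt(28 - 19)
ET0 = 0.0023 * 11.5 * 41.3 * 3.000000

3.2772 mm/day


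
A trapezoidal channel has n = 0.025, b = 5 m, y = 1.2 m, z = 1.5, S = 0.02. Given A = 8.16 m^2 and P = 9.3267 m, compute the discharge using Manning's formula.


R = A/P = 8.16/9.3267 = 0.874908
Q = (1/0.025) * 8.16 * 0.874908^(2/3) * 0.02^0.5

42.2254 m^3/s


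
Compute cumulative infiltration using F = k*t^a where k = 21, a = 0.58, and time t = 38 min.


F = k * t^a = 21 * 38^0.58
F = 21 * 8.246592

173.1784 mm


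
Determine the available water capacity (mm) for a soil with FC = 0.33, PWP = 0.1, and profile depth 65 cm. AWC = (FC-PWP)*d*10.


AWC = (FC - PWP) * d * 10
AWC = (0.33 - 0.1) * 65 * 10
AWC = 0.2300 * 65 * 10

149.5000 mm


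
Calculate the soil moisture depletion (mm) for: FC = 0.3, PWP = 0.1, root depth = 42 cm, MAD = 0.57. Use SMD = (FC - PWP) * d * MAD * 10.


SMD = (FC - PWP) * d * MAD * 10
SMD = (0.3 - 0.1) * 42 * 0.57 * 10
SMD = 0.2000 * 42 * 0.57 * 10

47.8800 mm


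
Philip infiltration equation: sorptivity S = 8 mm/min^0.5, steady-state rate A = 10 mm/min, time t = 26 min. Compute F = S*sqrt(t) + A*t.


F = S*sqrt(t) + A*t
F = 8*sqrt(26) + 10*26
F = 8*5.099020 + 260

300.7922 mm


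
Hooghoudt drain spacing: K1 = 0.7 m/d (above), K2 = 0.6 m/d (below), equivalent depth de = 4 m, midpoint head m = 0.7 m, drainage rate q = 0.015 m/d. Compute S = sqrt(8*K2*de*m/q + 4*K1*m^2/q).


S^2 = 8*K2*de*m/q + 4*K1*m^2/q
S^2 = 8*0.6*4*0.7/0.015 + 4*0.7*0.7^2/0.015
S = sqrt(987.4667)

31.4240 m


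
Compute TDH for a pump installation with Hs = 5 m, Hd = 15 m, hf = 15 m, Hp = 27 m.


TDH = Hs + Hd + hf + Hp = 5 + 15 + 15 + 27 = 62

62 m


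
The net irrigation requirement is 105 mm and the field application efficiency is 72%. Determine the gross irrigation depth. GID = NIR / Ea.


Ea = 72% = 0.72
GID = NIR / Ea = 105 / 0.72 = 145.8333 mm

145.8333 mm


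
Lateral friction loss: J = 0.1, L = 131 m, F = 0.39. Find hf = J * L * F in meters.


hf = J * L * F = 0.1 * 131 * 0.39 = 5.1090 m

5.1090 m


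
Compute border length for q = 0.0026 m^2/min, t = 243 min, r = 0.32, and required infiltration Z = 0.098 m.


L = q*t/((1+r)*Z)
L = 0.0026*243/((1+0.32)*0.098)
L = 0.6318/0.12936

4.8840 m


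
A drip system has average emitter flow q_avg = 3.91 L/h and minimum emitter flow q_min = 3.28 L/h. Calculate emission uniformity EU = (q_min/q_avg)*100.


EU = (q_min/q_avg)*100 = (3.28/3.91)*100 = 83.8875%

83.8875 %


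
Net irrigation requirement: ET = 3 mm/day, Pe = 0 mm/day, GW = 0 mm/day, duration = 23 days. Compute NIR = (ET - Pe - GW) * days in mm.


Daily deficit = ET - Pe - GW = 3 - 0 - 0 = 3 mm/day
NIR = 3 * 23 = 69 mm

69.0000 mm


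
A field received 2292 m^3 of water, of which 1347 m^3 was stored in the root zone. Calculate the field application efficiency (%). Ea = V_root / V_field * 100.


Ea = V_root / V_field * 100 = 1347 / 2292 * 100 = 58.7696%

58.7696 %


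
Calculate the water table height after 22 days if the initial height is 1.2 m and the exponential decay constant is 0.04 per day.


m = m0 * exp(-k*t)
m = 1.2 * exp(-0.04 * 22)
m = 1.2 * exp(-0.8800)

0.4977 m


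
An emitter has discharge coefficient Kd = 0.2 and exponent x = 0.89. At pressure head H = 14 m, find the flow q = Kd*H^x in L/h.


q = Kd * H^x = 0.2 * 14^0.89 = 0.2 * 10.472586

2.0945 L/h


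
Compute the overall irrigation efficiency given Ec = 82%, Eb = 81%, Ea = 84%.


Ec = 0.82, Eb = 0.81, Ea = 0.84
E = 0.82 * 0.81 * 0.84 * 100 = 55.7928%

55.7928 %


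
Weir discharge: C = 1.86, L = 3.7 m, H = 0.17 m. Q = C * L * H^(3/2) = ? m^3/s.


Q = C * L * H^(3/2) = 1.86 * 3.7 * 0.17^1.5 = 1.86 * 3.7 * 0.070093

0.4824 m^3/s


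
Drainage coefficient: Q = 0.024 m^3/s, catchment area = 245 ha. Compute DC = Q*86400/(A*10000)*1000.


DC = Q * 86400 / (A * 10000) * 1000
DC = 0.024 * 86400 / (245 * 10000) * 1000
DC = 2073600.0000 / 2450000

0.8464 mm/day


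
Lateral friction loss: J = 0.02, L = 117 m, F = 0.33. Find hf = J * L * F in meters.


hf = J * L * F = 0.02 * 117 * 0.33 = 0.7722 m

0.7722 m


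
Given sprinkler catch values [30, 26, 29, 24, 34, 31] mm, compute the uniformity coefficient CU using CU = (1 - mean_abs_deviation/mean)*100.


mean = 29.000000 mm
MAD = 2.666667 mm
CU = (1 - 2.666667/29.000000)*100

90.8046 %


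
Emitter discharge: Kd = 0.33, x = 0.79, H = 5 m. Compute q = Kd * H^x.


q = Kd * H^x = 0.33 * 5^0.79 = 0.33 * 3.566041

1.1768 L/h


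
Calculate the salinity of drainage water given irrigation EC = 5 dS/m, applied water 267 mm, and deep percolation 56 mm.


EC_dw = EC_iw * D_iw / D_dw
EC_dw = 5 * 267 / 56
EC_dw = 1335 / 56

23.8393 dS/m


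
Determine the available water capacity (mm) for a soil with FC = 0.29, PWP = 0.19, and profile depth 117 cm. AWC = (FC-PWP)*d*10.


AWC = (FC - PWP) * d * 10
AWC = (0.29 - 0.19) * 117 * 10
AWC = 0.1000 * 117 * 10

117.0000 mm


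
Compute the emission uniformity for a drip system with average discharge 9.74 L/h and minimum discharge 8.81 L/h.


EU = (q_min/q_avg)*100 = (8.81/9.74)*100 = 90.4517%

90.4517 %


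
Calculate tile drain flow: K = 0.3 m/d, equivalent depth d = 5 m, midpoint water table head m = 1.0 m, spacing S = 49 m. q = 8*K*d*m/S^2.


q = 8*K*d*m/S^2
q = 8*0.3*5*1.0/49^2
q = 12.0000 / 2401

0.0050 m/d


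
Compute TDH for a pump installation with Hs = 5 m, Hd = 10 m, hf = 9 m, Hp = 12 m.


TDH = Hs + Hd + hf + Hp = 5 + 10 + 9 + 12 = 36

36 m


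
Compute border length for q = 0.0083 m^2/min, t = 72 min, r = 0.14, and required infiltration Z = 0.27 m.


L = q*t/((1+r)*Z)
L = 0.0083*72/((1+0.14)*0.27)
L = 0.5976/0.3078

1.9415 m


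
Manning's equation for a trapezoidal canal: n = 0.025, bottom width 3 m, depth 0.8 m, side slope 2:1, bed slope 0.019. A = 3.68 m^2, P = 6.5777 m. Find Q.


R = A/P = 3.68/6.5777 = 0.559466
Q = (1/0.025) * 3.68 * 0.559466^(2/3) * 0.019^0.5

13.7763 m^3/s


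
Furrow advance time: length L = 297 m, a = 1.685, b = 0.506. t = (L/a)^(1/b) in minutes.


t = (L/a)^(1/b)
t = (297/1.685)^(1/0.506)
t = 176.261128^(1/0.506)

27481.7608 min


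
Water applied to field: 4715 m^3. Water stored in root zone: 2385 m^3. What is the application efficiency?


Ea = V_root / V_field * 100 = 2385 / 4715 * 100 = 50.5832%

50.5832 %


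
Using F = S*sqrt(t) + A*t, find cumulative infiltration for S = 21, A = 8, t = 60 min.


F = S*sqrt(t) + A*t
F = 21*sqrt(60) + 8*60
F = 21*7.745967 + 480

642.6653 mm


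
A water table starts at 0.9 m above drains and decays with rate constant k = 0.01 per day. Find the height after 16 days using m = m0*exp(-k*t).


m = m0 * exp(-k*t)
m = 0.9 * exp(-0.01 * 16)
m = 0.9 * exp(-0.1600)

0.7669 m


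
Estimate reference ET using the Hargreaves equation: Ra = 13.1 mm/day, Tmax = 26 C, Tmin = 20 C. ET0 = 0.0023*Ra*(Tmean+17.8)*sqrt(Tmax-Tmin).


Tmean = (Tmax + Tmin)/2 = (26 + 20)/2 = 23.0
ET0 = 0.0023 * 13.1 * (23.0 + 17.8) * sqrt(26 - 20)
ET0 = 0.0023 * 13.1 * 40.8 * 2.449490

3.0112 mm/day


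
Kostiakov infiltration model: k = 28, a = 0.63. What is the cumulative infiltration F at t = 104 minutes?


F = k * t^a = 28 * 104^0.63
F = 28 * 18.652240

522.2627 mm


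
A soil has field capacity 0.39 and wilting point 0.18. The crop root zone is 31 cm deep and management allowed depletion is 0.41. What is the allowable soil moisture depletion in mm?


SMD = (FC - PWP) * d * MAD * 10
SMD = (0.39 - 0.18) * 31 * 0.41 * 10
SMD = 0.2100 * 31 * 0.41 * 10

26.6910 mm


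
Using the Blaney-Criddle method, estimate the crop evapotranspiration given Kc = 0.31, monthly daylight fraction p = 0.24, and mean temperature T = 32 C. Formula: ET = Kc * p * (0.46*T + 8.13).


ET = Kc * p * (0.46*T + 8.13)
ET = 0.31 * 0.24 * (0.46*32 + 8.13)
ET = 0.31 * 0.24 * 22.8500

1.7000 mm/day


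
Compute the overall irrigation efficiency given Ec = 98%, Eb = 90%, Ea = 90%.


Ec = 0.98, Eb = 0.9, Ea = 0.9
E = 0.98 * 0.9 * 0.9 * 100 = 79.3800%

79.3800 %


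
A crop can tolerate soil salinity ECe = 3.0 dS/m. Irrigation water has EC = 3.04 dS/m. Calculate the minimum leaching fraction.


LR = ECiw / (5*ECe - ECiw)
LR = 3.04 / (5*3.0 - 3.04)
LR = 3.04 / 11.9600

0.2542


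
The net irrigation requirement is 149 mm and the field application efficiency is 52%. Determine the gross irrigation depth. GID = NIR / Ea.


Ea = 52% = 0.52
GID = NIR / Ea = 149 / 0.52 = 286.5385 mm

286.5385 mm


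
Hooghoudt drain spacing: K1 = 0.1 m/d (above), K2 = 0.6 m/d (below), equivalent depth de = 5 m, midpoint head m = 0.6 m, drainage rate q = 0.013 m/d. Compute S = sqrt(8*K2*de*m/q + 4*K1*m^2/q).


S^2 = 8*K2*de*m/q + 4*K1*m^2/q
S^2 = 8*0.6*5*0.6/0.013 + 4*0.1*0.6^2/0.013
S = sqrt(1118.7692)

33.4480 m


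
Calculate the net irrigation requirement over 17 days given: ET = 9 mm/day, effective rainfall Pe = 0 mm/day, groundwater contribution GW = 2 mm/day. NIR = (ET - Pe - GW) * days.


Daily deficit = ET - Pe - GW = 9 - 0 - 2 = 7 mm/day
NIR = 7 * 17 = 119 mm

119.0000 mm


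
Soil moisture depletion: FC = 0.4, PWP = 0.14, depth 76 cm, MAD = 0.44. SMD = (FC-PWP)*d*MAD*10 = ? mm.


SMD = (FC - PWP) * d * MAD * 10
SMD = (0.4 - 0.14) * 76 * 0.44 * 10
SMD = 0.2600 * 76 * 0.44 * 10

86.9440 mm


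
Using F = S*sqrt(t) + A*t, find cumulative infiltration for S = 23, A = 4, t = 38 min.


F = S*sqrt(t) + A*t
F = 23*sqrt(38) + 4*38
F = 23*6.164414 + 152

293.7815 mm


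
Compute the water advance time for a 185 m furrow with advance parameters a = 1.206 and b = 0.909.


t = (L/a)^(1/b)
t = (185/1.206)^(1/0.909)
t = 153.399668^(1/0.909)

253.8910 min


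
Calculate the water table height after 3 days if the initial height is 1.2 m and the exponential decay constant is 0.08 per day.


m = m0 * exp(-k*t)
m = 1.2 * exp(-0.08 * 3)
m = 1.2 * exp(-0.2400)

0.9440 m


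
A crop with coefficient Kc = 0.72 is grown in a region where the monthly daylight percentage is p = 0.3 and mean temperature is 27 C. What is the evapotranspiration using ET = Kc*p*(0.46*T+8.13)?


ET = Kc * p * (0.46*T + 8.13)
ET = 0.72 * 0.3 * (0.46*27 + 8.13)
ET = 0.72 * 0.3 * 20.5500

4.4388 mm/day


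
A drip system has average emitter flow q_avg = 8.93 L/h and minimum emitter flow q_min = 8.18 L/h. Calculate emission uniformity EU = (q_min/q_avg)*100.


EU = (q_min/q_avg)*100 = (8.18/8.93)*100 = 91.6013%

91.6013 %


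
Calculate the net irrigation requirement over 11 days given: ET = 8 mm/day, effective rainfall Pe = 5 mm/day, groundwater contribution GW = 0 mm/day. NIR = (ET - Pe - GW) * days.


Daily deficit = ET - Pe - GW = 8 - 5 - 0 = 3 mm/day
NIR = 3 * 11 = 33 mm

33.0000 mm


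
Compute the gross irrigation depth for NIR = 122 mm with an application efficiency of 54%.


Ea = 54% = 0.54
GID = NIR / Ea = 122 / 0.54 = 225.9259 mm

225.9259 mm


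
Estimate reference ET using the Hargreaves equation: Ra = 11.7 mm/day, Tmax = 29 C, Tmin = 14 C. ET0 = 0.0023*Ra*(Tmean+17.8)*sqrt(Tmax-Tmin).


Tmean = (Tmax + Tmin)/2 = (29 + 14)/2 = 21.5
ET0 = 0.0023 * 11.7 * (21.5 + 17.8) * sqrt(29 - 14)
ET0 = 0.0023 * 11.7 * 39.3 * 3.872983

4.0959 mm/day


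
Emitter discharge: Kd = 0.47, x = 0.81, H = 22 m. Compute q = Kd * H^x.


q = Kd * H^x = 0.47 * 22^0.81 = 0.47 * 12.228195

5.7473 L/h


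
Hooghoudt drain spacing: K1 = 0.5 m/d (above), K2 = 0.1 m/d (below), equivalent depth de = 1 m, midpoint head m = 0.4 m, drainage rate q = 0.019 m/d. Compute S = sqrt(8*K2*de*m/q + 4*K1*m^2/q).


S^2 = 8*K2*de*m/q + 4*K1*m^2/q
S^2 = 8*0.1*1*0.4/0.019 + 4*0.5*0.4^2/0.019
S = sqrt(33.6842)

5.8038 m


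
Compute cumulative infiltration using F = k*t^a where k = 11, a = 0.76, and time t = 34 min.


F = k * t^a = 11 * 34^0.76
F = 11 * 14.585589

160.4415 mm


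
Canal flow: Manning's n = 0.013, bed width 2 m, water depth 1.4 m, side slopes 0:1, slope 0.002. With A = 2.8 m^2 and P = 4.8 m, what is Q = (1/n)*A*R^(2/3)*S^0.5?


R = A/P = 2.8/4.8 = 0.583333
Q = (1/0.013) * 2.8 * 0.583333^(2/3) * 0.002^0.5

6.7247 m^3/s


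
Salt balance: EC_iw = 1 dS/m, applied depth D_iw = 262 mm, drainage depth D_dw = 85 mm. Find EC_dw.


EC_dw = EC_iw * D_iw / D_dw
EC_dw = 1 * 262 / 85
EC_dw = 262 / 85

3.0824 dS/m


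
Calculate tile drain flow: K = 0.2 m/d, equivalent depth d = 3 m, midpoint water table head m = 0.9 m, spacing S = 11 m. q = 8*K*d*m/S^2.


q = 8*K*d*m/S^2
q = 8*0.2*3*0.9/11^2
q = 4.3200 / 121

0.0357 m/d


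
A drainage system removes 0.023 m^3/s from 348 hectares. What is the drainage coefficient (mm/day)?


DC = Q * 86400 / (A * 10000) * 1000
DC = 0.023 * 86400 / (348 * 10000) * 1000
DC = 1987200.0000 / 3480000

0.5710 mm/day


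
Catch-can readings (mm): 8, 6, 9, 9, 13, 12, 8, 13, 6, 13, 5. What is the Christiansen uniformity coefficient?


mean = 9.272727 mm
MAD = 2.528926 mm
CU = (1 - 2.528926/9.272727)*100

72.7273 %


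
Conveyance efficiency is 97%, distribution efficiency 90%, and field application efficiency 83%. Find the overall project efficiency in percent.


Ec = 0.97, Eb = 0.9, Ea = 0.83
E = 0.97 * 0.9 * 0.83 * 100 = 72.4590%

72.4590 %


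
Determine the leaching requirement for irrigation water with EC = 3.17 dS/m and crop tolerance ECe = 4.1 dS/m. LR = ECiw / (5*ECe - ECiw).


LR = ECiw / (5*ECe - ECiw)
LR = 3.17 / (5*4.1 - 3.17)
LR = 3.17 / 17.3300

0.1829


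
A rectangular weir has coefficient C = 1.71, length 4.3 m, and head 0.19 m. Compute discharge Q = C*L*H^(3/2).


Q = C * L * H^(3/2) = 1.71 * 4.3 * 0.19^1.5 = 1.71 * 4.3 * 0.082819

0.6090 m^3/s


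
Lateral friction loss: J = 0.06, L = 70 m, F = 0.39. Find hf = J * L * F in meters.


hf = J * L * F = 0.06 * 70 * 0.39 = 1.6380 m

1.6380 m


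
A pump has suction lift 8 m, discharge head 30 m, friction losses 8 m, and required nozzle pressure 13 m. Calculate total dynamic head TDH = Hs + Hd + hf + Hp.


TDH = Hs + Hd + hf + Hp = 8 + 30 + 8 + 13 = 59

59 m


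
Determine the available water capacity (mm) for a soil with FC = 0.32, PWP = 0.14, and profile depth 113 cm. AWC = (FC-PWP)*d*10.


AWC = (FC - PWP) * d * 10
AWC = (0.32 - 0.14) * 113 * 10
AWC = 0.1800 * 113 * 10

203.4000 mm


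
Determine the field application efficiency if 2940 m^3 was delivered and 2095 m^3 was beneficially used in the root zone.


Ea = V_root / V_field * 100 = 2095 / 2940 * 100 = 71.2585%

71.2585 %


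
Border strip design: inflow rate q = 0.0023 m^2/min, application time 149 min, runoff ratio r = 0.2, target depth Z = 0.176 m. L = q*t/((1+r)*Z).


L = q*t/((1+r)*Z)
L = 0.0023*149/((1+0.2)*0.176)
L = 0.3427/0.2112

1.6226 m


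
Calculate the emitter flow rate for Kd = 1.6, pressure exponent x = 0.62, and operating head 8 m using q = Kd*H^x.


q = Kd * H^x = 1.6 * 8^0.62 = 1.6 * 3.630077

5.8081 L/h


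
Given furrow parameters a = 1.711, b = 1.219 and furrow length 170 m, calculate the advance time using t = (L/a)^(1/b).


t = (L/a)^(1/b)
t = (170/1.711)^(1/1.219)
t = 99.357101^(1/1.219)

43.4902 min


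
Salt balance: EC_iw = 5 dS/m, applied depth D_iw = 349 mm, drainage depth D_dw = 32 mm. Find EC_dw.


EC_dw = EC_iw * D_iw / D_dw
EC_dw = 5 * 349 / 32
EC_dw = 1745 / 32

54.5312 dS/m


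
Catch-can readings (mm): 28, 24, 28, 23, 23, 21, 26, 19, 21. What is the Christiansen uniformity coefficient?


mean = 23.666667 mm
MAD = 2.518519 mm
CU = (1 - 2.518519/23.666667)*100

89.3584 %


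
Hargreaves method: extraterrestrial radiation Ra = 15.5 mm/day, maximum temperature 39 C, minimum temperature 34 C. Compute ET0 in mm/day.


Tmean = (Tmax + Tmin)/2 = (39 + 34)/2 = 36.5
ET0 = 0.0023 * 15.5 * (36.5 + 17.8) * sqrt(39 - 34)
ET0 = 0.0023 * 15.5 * 54.3 * 2.236068

4.3286 mm/day


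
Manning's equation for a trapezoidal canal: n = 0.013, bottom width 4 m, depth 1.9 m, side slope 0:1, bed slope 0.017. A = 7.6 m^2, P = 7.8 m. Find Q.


R = A/P = 7.6/7.8 = 0.974359
Q = (1/0.013) * 7.6 * 0.974359^(2/3) * 0.017^0.5

74.9159 m^3/s


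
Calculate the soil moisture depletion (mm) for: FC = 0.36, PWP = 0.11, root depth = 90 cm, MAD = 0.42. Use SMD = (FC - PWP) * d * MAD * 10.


SMD = (FC - PWP) * d * MAD * 10
SMD = (0.36 - 0.11) * 90 * 0.42 * 10
SMD = 0.2500 * 90 * 0.42 * 10

94.5000 mm


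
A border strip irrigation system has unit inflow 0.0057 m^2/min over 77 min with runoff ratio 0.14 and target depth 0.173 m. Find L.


L = q*t/((1+r)*Z)
L = 0.0057*77/((1+0.14)*0.173)
L = 0.4389/0.19722

2.2254 m


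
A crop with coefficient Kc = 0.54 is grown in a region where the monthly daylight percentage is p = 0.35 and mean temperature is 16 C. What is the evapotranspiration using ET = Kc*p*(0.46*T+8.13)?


ET = Kc * p * (0.46*T + 8.13)
ET = 0.54 * 0.35 * (0.46*16 + 8.13)
ET = 0.54 * 0.35 * 15.4900

2.9276 mm/day


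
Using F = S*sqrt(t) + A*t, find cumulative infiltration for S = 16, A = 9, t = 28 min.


F = S*sqrt(t) + A*t
F = 16*sqrt(28) + 9*28
F = 16*5.291503 + 252

336.6640 mm


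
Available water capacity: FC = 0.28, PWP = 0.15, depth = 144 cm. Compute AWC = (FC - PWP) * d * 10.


AWC = (FC - PWP) * d * 10
AWC = (0.28 - 0.15) * 144 * 10
AWC = 0.1300 * 144 * 10

187.2000 mm


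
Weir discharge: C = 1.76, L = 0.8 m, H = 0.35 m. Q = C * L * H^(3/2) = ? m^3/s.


Q = C * L * H^(3/2) = 1.76 * 0.8 * 0.35^1.5 = 1.76 * 0.8 * 0.207063

0.2915 m^3/s


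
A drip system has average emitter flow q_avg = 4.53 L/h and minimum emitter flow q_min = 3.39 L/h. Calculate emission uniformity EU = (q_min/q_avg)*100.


EU = (q_min/q_avg)*100 = (3.39/4.53)*100 = 74.8344%

74.8344 %


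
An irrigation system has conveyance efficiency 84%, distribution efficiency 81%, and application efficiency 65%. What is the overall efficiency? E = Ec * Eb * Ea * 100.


Ec = 0.84, Eb = 0.81, Ea = 0.65
E = 0.84 * 0.81 * 0.65 * 100 = 44.2260%

44.2260 %


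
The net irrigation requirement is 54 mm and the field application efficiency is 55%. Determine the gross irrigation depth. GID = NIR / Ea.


Ea = 55% = 0.55
GID = NIR / Ea = 54 / 0.55 = 98.1818 mm

98.1818 mm


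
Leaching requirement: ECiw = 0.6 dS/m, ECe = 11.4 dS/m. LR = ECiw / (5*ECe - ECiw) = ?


LR = ECiw / (5*ECe - ECiw)
LR = 0.6 / (5*11.4 - 0.6)
LR = 0.6 / 56.4000

0.0106


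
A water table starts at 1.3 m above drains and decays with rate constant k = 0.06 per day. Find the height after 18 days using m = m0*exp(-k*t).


m = m0 * exp(-k*t)
m = 1.3 * exp(-0.06 * 18)
m = 1.3 * exp(-1.0800)

0.4415 m


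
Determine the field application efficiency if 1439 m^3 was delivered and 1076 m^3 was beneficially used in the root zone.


Ea = V_root / V_field * 100 = 1076 / 1439 * 100 = 74.7741%

74.7741 %


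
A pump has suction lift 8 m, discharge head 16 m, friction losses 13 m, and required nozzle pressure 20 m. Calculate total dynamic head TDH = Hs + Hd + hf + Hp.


TDH = Hs + Hd + hf + Hp = 8 + 16 + 13 + 20 = 57

57 m


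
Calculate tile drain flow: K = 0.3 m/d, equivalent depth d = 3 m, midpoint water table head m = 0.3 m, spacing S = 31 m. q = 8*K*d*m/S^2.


q = 8*K*d*m/S^2
q = 8*0.3*3*0.3/31^2
q = 2.1600 / 961

0.0022 m/d


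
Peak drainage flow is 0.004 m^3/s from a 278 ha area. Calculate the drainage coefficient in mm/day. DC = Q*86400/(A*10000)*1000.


DC = Q * 86400 / (A * 10000) * 1000
DC = 0.004 * 86400 / (278 * 10000) * 1000
DC = 345600.0000 / 2780000

0.1243 mm/day


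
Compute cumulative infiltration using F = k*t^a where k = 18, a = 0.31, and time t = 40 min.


F = k * t^a = 18 * 40^0.31
F = 18 * 3.137896

56.4821 mm


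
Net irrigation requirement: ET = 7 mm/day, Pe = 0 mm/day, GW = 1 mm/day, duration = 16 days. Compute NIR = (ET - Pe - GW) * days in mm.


Daily deficit = ET - Pe - GW = 7 - 0 - 1 = 6 mm/day
NIR = 6 * 16 = 96 mm

96.0000 mm


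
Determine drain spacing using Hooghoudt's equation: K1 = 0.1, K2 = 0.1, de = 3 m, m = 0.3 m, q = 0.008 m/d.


S^2 = 8*K2*de*m/q + 4*K1*m^2/q
S^2 = 8*0.1*3*0.3/0.008 + 4*0.1*0.3^2/0.008
S = sqrt(94.5000)

9.7211 m


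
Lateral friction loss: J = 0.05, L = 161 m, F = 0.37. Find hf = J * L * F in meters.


hf = J * L * F = 0.05 * 161 * 0.37 = 2.9785 m

2.9785 m


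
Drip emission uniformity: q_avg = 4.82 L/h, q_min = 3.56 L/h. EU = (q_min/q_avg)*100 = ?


EU = (q_min/q_avg)*100 = (3.56/4.82)*100 = 73.8589%

73.8589 %


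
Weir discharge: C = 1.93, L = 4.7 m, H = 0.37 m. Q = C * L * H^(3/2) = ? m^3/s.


Q = C * L * H^(3/2) = 1.93 * 4.7 * 0.37^1.5 = 1.93 * 4.7 * 0.225062

2.0415 m^3/s


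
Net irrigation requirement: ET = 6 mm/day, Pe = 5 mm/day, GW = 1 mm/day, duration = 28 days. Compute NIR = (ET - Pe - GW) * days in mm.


Daily deficit = ET - Pe - GW = 6 - 5 - 1 = 0 mm/day
NIR = 0 * 28 = 0 mm

0 mm


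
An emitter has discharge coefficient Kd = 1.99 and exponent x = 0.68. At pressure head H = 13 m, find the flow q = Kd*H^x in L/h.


q = Kd * H^x = 1.99 * 13^0.68 = 1.99 * 5.721126

11.3850 L/h


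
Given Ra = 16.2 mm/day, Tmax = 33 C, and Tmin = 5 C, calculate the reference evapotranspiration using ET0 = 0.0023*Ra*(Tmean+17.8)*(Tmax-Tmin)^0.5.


Tmean = (Tmax + Tmin)/2 = (33 + 5)/2 = 19.0
ET0 = 0.0023 * 16.2 * (19.0 + 17.8) * sqrt(33 - 5)
ET0 = 0.0023 * 16.2 * 36.8 * 5.291503

7.2555 mm/day


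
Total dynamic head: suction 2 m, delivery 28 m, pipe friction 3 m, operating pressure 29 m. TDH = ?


TDH = Hs + Hd + hf + Hp = 2 + 28 + 3 + 29 = 62

62 m


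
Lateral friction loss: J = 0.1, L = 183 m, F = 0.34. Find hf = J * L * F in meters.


hf = J * L * F = 0.1 * 183 * 0.34 = 6.2220 m

6.2220 m


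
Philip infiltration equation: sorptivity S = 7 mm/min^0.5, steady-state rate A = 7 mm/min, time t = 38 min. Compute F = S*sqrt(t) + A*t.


F = S*sqrt(t) + A*t
F = 7*sqrt(38) + 7*38
F = 7*6.164414 + 266

309.1509 mm


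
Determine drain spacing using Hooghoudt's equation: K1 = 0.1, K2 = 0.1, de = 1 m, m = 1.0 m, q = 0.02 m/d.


S^2 = 8*K2*de*m/q + 4*K1*m^2/q
S^2 = 8*0.1*1*1.0/0.02 + 4*0.1*1.0^2/0.02
S = sqrt(60.0000)

7.7460 m


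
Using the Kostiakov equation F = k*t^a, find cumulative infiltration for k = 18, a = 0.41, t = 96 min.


F = k * t^a = 18 * 96^0.41
F = 18 * 6.497274

116.9509 mm


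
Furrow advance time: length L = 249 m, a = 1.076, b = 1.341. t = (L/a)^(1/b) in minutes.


t = (L/a)^(1/b)
t = (249/1.076)^(1/1.341)
t = 231.412639^(1/1.341)

57.9632 min


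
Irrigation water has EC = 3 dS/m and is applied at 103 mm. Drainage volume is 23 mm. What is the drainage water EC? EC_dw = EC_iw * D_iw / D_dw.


EC_dw = EC_iw * D_iw / D_dw
EC_dw = 3 * 103 / 23
EC_dw = 309 / 23

13.4348 dS/m


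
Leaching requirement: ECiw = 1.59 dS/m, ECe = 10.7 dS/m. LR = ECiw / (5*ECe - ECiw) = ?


LR = ECiw / (5*ECe - ECiw)
LR = 1.59 / (5*10.7 - 1.59)
LR = 1.59 / 51.9100

0.0306


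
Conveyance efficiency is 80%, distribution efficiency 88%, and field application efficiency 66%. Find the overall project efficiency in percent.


Ec = 0.8, Eb = 0.88, Ea = 0.66
E = 0.8 * 0.88 * 0.66 * 100 = 46.4640%

46.4640 %


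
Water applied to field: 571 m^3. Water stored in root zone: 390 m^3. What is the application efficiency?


Ea = V_root / V_field * 100 = 390 / 571 * 100 = 68.3012%

68.3012 %


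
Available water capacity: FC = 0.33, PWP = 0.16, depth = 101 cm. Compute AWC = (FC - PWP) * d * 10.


AWC = (FC - PWP) * d * 10
AWC = (0.33 - 0.16) * 101 * 10
AWC = 0.1700 * 101 * 10

171.7000 mm


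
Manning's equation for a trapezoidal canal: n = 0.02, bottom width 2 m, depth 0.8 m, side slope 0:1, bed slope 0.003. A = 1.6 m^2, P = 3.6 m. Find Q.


R = A/P = 1.6/3.6 = 0.444444
Q = (1/0.02) * 1.6 * 0.444444^(2/3) * 0.003^0.5

2.5519 m^3/s


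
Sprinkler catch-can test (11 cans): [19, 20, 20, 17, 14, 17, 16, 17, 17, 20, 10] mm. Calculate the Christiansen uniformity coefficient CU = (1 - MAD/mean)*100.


mean = 17.000000 mm
MAD = 2.000000 mm
CU = (1 - 2.000000/17.000000)*100

88.2353 %


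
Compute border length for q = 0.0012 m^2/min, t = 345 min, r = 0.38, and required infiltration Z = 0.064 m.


L = q*t/((1+r)*Z)
L = 0.0012*345/((1+0.38)*0.064)
L = 0.414/0.08832

4.6875 m


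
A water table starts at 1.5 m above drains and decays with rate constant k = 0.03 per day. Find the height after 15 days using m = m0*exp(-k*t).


m = m0 * exp(-k*t)
m = 1.5 * exp(-0.03 * 15)
m = 1.5 * exp(-0.4500)

0.9564 m


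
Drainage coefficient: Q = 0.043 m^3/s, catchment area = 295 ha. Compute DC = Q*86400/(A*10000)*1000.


DC = Q * 86400 / (A * 10000) * 1000
DC = 0.043 * 86400 / (295 * 10000) * 1000
DC = 3715200.0000 / 2950000

1.2594 mm/day


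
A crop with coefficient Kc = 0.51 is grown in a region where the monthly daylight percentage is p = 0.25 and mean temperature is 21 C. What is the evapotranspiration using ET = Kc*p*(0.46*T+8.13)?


ET = Kc * p * (0.46*T + 8.13)
ET = 0.51 * 0.25 * (0.46*21 + 8.13)
ET = 0.51 * 0.25 * 17.7900

2.2682 mm/day


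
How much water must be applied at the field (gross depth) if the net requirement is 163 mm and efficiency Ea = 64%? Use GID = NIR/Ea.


Ea = 64% = 0.64
GID = NIR / Ea = 163 / 0.64 = 254.6875 mm

254.6875 mm


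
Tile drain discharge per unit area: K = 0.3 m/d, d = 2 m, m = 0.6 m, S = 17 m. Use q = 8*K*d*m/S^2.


q = 8*K*d*m/S^2
q = 8*0.3*2*0.6/17^2
q = 2.8800 / 289

0.0100 m/d


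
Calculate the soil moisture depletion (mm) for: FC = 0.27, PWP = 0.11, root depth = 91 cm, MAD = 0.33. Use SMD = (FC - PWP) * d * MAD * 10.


SMD = (FC - PWP) * d * MAD * 10
SMD = (0.27 - 0.11) * 91 * 0.33 * 10
SMD = 0.1600 * 91 * 0.33 * 10

48.0480 mm


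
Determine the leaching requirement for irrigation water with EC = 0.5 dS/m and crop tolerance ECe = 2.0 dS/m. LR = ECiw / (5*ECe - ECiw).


LR = ECiw / (5*ECe - ECiw)
LR = 0.5 / (5*2.0 - 0.5)
LR = 0.5 / 9.5000

0.0526


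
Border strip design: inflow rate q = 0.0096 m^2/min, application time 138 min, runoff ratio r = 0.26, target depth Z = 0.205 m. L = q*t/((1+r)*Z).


L = q*t/((1+r)*Z)
L = 0.0096*138/((1+0.26)*0.205)
L = 1.3248/0.2583

5.1289 m


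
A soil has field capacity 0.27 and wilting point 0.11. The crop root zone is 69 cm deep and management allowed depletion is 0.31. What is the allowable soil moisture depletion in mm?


SMD = (FC - PWP) * d * MAD * 10
SMD = (0.27 - 0.11) * 69 * 0.31 * 10
SMD = 0.1600 * 69 * 0.31 * 10

34.2240 mm


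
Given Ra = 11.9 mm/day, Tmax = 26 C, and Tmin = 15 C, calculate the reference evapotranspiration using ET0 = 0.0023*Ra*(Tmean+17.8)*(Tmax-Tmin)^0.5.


Tmean = (Tmax + Tmin)/2 = (26 + 15)/2 = 20.5
ET0 = 0.0023 * 11.9 * (20.5 + 17.8) * sqrt(26 - 15)
ET0 = 0.0023 * 11.9 * 38.3 * 3.316625

3.4767 mm/day


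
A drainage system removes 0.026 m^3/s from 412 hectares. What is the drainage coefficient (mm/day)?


DC = Q * 86400 / (A * 10000) * 1000
DC = 0.026 * 86400 / (412 * 10000) * 1000
DC = 2246400.0000 / 4120000

0.5452 mm/day


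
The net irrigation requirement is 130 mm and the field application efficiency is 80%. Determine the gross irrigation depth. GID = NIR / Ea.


Ea = 80% = 0.8
GID = NIR / Ea = 130 / 0.8 = 162.5000 mm

162.5000 mm


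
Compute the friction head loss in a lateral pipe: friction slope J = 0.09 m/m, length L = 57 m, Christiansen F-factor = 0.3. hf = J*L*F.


hf = J * L * F = 0.09 * 57 * 0.3 = 1.5390 m

1.5390 m


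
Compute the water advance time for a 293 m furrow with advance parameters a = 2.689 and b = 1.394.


t = (L/a)^(1/b)
t = (293/2.689)^(1/1.394)
t = 108.962440^(1/1.394)

28.9375 min


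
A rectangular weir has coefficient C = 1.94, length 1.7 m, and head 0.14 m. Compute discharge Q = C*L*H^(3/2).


Q = C * L * H^(3/2) = 1.94 * 1.7 * 0.14^1.5 = 1.94 * 1.7 * 0.052383

0.1728 m^3/s


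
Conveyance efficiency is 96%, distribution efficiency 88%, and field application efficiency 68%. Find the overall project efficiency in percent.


Ec = 0.96, Eb = 0.88, Ea = 0.68
E = 0.96 * 0.88 * 0.68 * 100 = 57.4464%

57.4464 %


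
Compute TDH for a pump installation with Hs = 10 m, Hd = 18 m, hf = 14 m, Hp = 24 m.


TDH = Hs + Hd + hf + Hp = 10 + 18 + 14 + 24 = 66

66 m


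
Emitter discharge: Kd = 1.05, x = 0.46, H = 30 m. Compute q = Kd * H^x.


q = Kd * H^x = 1.05 * 30^0.46 = 1.05 * 4.780527

5.0196 L/h


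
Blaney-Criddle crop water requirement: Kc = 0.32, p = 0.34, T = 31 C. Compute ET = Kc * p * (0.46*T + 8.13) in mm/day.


ET = Kc * p * (0.46*T + 8.13)
ET = 0.32 * 0.34 * (0.46*31 + 8.13)
ET = 0.32 * 0.34 * 22.3900

2.4360 mm/day


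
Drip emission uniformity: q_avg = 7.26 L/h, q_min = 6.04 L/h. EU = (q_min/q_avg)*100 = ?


EU = (q_min/q_avg)*100 = (6.04/7.26)*100 = 83.1956%

83.1956 %


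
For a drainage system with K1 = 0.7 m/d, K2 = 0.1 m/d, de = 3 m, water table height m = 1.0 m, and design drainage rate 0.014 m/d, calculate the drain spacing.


S^2 = 8*K2*de*m/q + 4*K1*m^2/q
S^2 = 8*0.1*3*1.0/0.014 + 4*0.7*1.0^2/0.014
S = sqrt(371.4286)

19.2725 m


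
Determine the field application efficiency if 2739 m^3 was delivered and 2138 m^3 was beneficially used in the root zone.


Ea = V_root / V_field * 100 = 2138 / 2739 * 100 = 78.0577%

78.0577 %


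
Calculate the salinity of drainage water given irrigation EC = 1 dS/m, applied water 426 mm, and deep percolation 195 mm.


EC_dw = EC_iw * D_iw / D_dw
EC_dw = 1 * 426 / 195
EC_dw = 426 / 195

2.1846 dS/m


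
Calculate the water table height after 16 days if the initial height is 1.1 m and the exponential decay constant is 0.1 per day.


m = m0 * exp(-k*t)
m = 1.1 * exp(-0.1 * 16)
m = 1.1 * exp(-1.6000)

0.2221 m


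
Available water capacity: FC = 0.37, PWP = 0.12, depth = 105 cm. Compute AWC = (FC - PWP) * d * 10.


AWC = (FC - PWP) * d * 10
AWC = (0.37 - 0.12) * 105 * 10
AWC = 0.2500 * 105 * 10

262.5000 mm


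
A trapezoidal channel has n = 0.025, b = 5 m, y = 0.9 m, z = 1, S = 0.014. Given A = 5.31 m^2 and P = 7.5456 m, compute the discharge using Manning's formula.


R = A/P = 5.31/7.5456 = 0.703721
Q = (1/0.025) * 5.31 * 0.703721^(2/3) * 0.014^0.5

19.8832 m^3/s
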